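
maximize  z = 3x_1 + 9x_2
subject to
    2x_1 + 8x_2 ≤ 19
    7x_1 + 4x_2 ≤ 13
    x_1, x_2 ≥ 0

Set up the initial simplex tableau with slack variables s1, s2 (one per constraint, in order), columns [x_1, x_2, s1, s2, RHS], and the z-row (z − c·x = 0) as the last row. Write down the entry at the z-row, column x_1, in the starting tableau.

-3

The z-row carries the negated objective coefficients: the x_1 entry is -3.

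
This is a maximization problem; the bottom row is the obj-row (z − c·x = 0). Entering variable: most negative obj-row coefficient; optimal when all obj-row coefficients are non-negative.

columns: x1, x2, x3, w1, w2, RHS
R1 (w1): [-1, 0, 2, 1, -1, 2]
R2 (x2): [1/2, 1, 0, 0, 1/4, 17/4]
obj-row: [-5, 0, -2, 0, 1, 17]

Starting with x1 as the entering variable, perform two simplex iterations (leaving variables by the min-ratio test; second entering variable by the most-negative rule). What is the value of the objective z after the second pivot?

Ratio test on column x1 — row 1: entry -1 ≤ 0; row 2: (17/4)/(1/2) = 17/2. Minimum is 17/2 at row 2 (x2 leaves); pivot element 1/2.
Pivot on row 2; the obj-row RHS becomes 17 − (-5)·(17/2) = 119/2.
Next entering variable (most negative obj-row entry -2): x3.
Ratio test on column x3 — row 1: (21/2)/2 = 21/4; row 2: entry 0 ≤ 0. Minimum is 21/4 at row 1 (w1 leaves); pivot element 2.
After the second pivot the obj-row RHS is 119/2 − (-2)·(21/4) = 70.

70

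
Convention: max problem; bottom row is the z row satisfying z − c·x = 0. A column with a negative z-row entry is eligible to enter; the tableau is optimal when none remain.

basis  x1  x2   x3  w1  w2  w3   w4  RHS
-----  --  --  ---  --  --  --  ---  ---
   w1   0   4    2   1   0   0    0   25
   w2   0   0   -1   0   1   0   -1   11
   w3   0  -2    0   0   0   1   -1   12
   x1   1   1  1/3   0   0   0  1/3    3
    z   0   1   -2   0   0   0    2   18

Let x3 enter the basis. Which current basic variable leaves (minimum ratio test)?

Column x3 entries and ratios — w1: 25/2 = 25/2; w2: -1 ≤ 0, skip; w3: 0 ≤ 0, skip; x1: 3/(1/3) = 9.
Smallest ratio is 9 in the row of x1, so x1 leaves.

x1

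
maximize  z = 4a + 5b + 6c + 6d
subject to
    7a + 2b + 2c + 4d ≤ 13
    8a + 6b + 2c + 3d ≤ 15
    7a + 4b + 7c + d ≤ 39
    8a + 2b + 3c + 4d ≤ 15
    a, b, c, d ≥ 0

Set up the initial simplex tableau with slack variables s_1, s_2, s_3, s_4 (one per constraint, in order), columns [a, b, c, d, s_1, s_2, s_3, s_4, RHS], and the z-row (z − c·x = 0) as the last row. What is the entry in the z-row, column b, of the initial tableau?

-5

The z-row carries the negated objective coefficients: the b entry is -5.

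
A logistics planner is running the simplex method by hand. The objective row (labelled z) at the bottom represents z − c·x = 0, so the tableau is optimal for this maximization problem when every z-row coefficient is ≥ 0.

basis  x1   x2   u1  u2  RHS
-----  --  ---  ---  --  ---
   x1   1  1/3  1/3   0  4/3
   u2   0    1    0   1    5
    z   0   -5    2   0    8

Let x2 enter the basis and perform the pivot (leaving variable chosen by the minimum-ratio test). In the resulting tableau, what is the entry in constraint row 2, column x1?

Ratio test on column x2 — row 1: (4/3)/(1/3) = 4; row 2: 5/1 = 5. Minimum is 4 at row 1 (x1 leaves); pivot element 1/3.
Divide row 1 by 1/3; eliminate column x2 from the other rows.
Row 2 update in column x1: 0 − 1·3 = -3.

-3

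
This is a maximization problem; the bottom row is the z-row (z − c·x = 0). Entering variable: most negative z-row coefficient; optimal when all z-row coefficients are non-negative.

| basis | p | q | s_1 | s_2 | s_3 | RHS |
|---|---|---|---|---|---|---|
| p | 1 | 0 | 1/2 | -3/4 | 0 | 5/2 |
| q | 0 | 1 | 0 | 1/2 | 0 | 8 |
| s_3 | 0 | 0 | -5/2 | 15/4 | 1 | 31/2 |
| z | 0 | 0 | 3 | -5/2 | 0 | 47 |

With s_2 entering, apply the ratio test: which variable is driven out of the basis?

Column s_2 entries and ratios — p: -3/4 ≤ 0, skip; q: 8/(1/2) = 16; s_3: (31/2)/(15/4) = 62/15.
Smallest ratio is 62/15 in the row of s_3, so s_3 leaves.

s_3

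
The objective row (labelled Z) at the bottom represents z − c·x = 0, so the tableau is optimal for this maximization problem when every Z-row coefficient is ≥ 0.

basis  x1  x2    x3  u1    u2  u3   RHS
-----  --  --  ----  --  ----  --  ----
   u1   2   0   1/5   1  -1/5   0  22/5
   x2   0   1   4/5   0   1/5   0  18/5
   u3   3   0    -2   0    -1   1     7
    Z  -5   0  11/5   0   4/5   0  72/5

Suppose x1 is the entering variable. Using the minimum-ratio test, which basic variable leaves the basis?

u1

Column x1 entries and ratios — u1: (22/5)/2 = 11/5; x2: 0 ≤ 0, skip; u3: 7/3 = 7/3.
Smallest ratio is 11/5 in the row of u1, so u1 leaves.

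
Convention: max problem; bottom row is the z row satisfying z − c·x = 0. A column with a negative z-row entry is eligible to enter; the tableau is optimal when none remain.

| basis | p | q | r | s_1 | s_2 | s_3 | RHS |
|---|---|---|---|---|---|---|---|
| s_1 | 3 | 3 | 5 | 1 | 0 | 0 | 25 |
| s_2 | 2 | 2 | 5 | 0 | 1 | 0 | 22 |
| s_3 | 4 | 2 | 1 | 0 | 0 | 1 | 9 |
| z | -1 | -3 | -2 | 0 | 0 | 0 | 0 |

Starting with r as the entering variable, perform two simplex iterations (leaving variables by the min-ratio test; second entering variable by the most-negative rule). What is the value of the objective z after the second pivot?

121/8

Ratio test on column r — row 1: 25/5 = 5; row 2: 22/5 = 22/5; row 3: 9/1 = 9. Minimum is 22/5 at row 2 (s_2 leaves); pivot element 5.
Pivot on row 2; the z-row RHS becomes 0 − (-2)·(22/5) = 44/5.
Next entering variable (most negative z-row entry -11/5): q.
Ratio test on column q — row 1: 3/1 = 3; row 2: (22/5)/(2/5) = 11; row 3: (23/5)/(8/5) = 23/8. Minimum is 23/8 at row 3 (s_3 leaves); pivot element 8/5.
After the second pivot the z-row RHS is 44/5 − (-11/5)·(23/8) = 121/8.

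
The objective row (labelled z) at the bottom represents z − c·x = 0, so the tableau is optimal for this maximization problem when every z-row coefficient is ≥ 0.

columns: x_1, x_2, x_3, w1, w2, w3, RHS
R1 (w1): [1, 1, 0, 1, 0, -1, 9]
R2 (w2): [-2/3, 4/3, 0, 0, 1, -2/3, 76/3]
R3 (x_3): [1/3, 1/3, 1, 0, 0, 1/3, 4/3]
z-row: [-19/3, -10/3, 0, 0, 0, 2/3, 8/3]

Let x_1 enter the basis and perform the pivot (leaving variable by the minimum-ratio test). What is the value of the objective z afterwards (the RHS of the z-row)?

Ratio test on column x_1 — row 1: 9/1 = 9; row 2: entry -2/3 ≤ 0; row 3: (4/3)/(1/3) = 4. Minimum is 4 at row 3 (x_3 leaves); pivot element 1/3.
Pivot on row 3; the z-row RHS becomes 8/3 − (-19/3)·4 = 28.

28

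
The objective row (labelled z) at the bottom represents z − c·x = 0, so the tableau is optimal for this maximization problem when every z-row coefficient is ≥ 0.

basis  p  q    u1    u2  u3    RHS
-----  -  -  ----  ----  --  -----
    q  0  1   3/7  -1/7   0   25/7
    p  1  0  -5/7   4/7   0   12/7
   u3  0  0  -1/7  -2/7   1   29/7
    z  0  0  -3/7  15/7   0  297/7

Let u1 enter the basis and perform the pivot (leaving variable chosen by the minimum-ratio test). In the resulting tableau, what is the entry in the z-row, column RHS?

46

Ratio test on column u1 — row 1: (25/7)/(3/7) = 25/3; row 2: entry -5/7 ≤ 0; row 3: entry -1/7 ≤ 0. Minimum is 25/3 at row 1 (q leaves); pivot element 3/7.
Divide row 1 by 3/7; eliminate column u1 from the other rows.
z-row update in column RHS: 297/7 − (-3/7)·(25/3) = 46.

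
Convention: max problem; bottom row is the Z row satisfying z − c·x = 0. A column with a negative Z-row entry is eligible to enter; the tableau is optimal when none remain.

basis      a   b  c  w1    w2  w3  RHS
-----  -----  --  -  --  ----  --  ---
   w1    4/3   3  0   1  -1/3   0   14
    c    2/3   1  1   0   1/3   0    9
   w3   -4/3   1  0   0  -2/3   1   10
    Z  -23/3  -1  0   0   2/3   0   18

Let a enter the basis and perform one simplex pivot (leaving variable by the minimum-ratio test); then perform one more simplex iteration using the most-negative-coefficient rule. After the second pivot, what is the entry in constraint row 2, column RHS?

4

Ratio test on column a — row 1: 14/(4/3) = 21/2; row 2: 9/(2/3) = 27/2; row 3: entry -4/3 ≤ 0. Minimum is 21/2 at row 1 (w1 leaves); pivot element 4/3.
Divide row 1 by 4/3; eliminate column a from the other rows.
Second iteration: most negative Z-row entry is -5/4 in column w2, so w2 enters.
Ratio test on column w2 — row 1: entry -1/4 ≤ 0; row 2: 2/(1/2) = 4; row 3: entry -1 ≤ 0. Minimum is 4 at row 2 (c leaves); pivot element 1/2.
Divide row 2 by 1/2; eliminate column w2 from the other rows.
After both pivots, the entry at constraint row 2, column RHS is 4.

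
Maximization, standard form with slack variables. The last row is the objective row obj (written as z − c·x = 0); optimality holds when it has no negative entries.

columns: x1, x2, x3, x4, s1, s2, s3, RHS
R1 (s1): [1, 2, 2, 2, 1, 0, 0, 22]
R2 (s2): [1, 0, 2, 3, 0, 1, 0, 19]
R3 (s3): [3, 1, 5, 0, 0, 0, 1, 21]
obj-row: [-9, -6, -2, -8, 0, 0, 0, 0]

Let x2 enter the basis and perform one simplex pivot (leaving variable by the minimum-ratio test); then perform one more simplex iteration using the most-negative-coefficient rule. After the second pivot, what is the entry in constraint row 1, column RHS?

Ratio test on column x2 — row 1: 22/2 = 11; row 2: entry 0 ≤ 0; row 3: 21/1 = 21. Minimum is 11 at row 1 (s1 leaves); pivot element 2.
Divide row 1 by 2; eliminate column x2 from the other rows.
Second iteration: most negative obj-row entry is -6 in column x1, so x1 enters.
Ratio test on column x1 — row 1: 11/(1/2) = 22; row 2: 19/1 = 19; row 3: 10/(5/2) = 4. Minimum is 4 at row 3 (s3 leaves); pivot element 5/2.
Divide row 3 by 5/2; eliminate column x1 from the other rows.
After both pivots, the entry at constraint row 1, column RHS is 9.

9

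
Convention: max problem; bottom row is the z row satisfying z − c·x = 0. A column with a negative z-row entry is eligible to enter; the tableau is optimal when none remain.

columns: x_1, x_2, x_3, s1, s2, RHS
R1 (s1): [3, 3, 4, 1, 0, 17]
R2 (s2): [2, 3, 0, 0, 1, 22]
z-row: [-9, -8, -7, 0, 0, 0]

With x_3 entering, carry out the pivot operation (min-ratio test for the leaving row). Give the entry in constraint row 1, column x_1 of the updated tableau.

Ratio test on column x_3 — row 1: 17/4 = 17/4; row 2: entry 0 ≤ 0. Minimum is 17/4 at row 1 (s1 leaves); pivot element 4.
Divide row 1 by 4; eliminate column x_3 from the other rows.
In the new row 1, the x_1 entry is the old entry divided by the pivot: 3/4 = 3/4.

3/4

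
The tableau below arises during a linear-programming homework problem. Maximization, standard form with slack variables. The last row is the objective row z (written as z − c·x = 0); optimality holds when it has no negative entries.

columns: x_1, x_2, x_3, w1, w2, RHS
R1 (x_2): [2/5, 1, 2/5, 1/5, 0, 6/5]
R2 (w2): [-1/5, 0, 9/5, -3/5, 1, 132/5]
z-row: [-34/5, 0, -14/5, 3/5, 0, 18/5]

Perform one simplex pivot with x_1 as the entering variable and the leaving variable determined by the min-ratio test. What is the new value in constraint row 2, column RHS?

27

Ratio test on column x_1 — row 1: (6/5)/(2/5) = 3; row 2: entry -1/5 ≤ 0. Minimum is 3 at row 1 (x_2 leaves); pivot element 2/5.
Divide row 1 by 2/5; eliminate column x_1 from the other rows.
Row 2 update in column RHS: 132/5 − (-1/5)·3 = 27.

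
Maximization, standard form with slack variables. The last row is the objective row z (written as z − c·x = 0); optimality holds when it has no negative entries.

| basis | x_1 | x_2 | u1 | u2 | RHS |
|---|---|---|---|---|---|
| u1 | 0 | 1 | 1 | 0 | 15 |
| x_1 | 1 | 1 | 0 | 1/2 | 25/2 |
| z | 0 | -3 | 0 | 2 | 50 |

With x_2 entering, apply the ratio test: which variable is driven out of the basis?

x_1

Column x_2 entries and ratios — u1: 15/1 = 15; x_1: (25/2)/1 = 25/2.
Smallest ratio is 25/2 in the row of x_1, so x_1 leaves.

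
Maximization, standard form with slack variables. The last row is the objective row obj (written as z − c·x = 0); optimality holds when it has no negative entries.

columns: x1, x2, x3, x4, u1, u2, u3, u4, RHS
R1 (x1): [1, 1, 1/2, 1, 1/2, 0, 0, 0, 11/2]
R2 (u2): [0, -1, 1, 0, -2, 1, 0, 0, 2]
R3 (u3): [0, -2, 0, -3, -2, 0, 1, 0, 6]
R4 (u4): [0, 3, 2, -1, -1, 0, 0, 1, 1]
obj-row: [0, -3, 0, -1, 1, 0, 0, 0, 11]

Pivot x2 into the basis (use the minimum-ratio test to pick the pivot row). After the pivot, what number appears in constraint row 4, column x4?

Ratio test on column x2 — row 1: (11/2)/1 = 11/2; row 2: entry -1 ≤ 0; row 3: entry -2 ≤ 0; row 4: 1/3 = 1/3. Minimum is 1/3 at row 4 (u4 leaves); pivot element 3.
Divide row 4 by 3; eliminate column x2 from the other rows.
In the new row 4, the x4 entry is the old entry divided by the pivot: (-1)/3 = -1/3.

-1/3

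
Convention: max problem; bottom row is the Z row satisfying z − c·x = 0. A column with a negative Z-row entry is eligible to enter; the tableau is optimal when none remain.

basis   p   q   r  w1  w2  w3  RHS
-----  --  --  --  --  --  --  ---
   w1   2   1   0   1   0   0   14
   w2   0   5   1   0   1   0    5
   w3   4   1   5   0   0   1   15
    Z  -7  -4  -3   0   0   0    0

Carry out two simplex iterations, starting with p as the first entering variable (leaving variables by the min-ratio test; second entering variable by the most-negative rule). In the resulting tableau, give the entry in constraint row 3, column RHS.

Ratio test on column p — row 1: 14/2 = 7; row 2: entry 0 ≤ 0; row 3: 15/4 = 15/4. Minimum is 15/4 at row 3 (w3 leaves); pivot element 4.
Divide row 3 by 4; eliminate column p from the other rows.
Second iteration: most negative Z-row entry is -9/4 in column q, so q enters.
Ratio test on column q — row 1: (13/2)/(1/2) = 13; row 2: 5/5 = 1; row 3: (15/4)/(1/4) = 15. Minimum is 1 at row 2 (w2 leaves); pivot element 5.
Divide row 2 by 5; eliminate column q from the other rows.
After both pivots, the entry at constraint row 3, column RHS is 7/2.

7/2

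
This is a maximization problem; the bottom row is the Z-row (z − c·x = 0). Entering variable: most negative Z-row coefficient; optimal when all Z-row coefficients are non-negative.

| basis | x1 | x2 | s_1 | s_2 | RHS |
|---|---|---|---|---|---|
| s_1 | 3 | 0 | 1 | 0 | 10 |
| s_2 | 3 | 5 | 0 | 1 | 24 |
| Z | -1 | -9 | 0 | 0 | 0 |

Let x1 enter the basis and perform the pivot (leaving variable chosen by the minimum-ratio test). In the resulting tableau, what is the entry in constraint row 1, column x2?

Ratio test on column x1 — row 1: 10/3 = 10/3; row 2: 24/3 = 8. Minimum is 10/3 at row 1 (s_1 leaves); pivot element 3.
Divide row 1 by 3; eliminate column x1 from the other rows.
In the new row 1, the x2 entry is the old entry divided by the pivot: 0/3 = 0.

0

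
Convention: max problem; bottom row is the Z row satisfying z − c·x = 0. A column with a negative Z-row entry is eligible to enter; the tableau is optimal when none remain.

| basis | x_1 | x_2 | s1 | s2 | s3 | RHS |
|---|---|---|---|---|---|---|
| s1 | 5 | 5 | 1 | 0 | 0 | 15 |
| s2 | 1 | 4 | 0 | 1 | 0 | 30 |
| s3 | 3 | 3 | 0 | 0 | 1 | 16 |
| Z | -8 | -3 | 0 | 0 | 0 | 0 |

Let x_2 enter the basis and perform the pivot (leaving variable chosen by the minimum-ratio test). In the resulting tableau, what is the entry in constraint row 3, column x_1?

0

Ratio test on column x_2 — row 1: 15/5 = 3; row 2: 30/4 = 15/2; row 3: 16/3 = 16/3. Minimum is 3 at row 1 (s1 leaves); pivot element 5.
Divide row 1 by 5; eliminate column x_2 from the other rows.
Row 3 update in column x_1: 3 − 3·1 = 0.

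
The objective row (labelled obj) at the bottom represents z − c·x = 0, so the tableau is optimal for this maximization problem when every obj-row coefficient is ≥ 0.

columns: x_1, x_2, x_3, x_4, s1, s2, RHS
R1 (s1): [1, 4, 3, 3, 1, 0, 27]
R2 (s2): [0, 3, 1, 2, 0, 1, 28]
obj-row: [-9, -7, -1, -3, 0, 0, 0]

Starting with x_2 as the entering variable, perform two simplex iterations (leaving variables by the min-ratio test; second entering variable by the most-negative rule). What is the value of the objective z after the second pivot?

Ratio test on column x_2 — row 1: 27/4 = 27/4; row 2: 28/3 = 28/3. Minimum is 27/4 at row 1 (s1 leaves); pivot element 4.
Pivot on row 1; the obj-row RHS becomes 0 − (-7)·(27/4) = 189/4.
Next entering variable (most negative obj-row entry -29/4): x_1.
Ratio test on column x_1 — row 1: (27/4)/(1/4) = 27; row 2: entry -3/4 ≤ 0. Minimum is 27 at row 1 (x_2 leaves); pivot element 1/4.
After the second pivot the obj-row RHS is 189/4 − (-29/4)·27 = 243.

243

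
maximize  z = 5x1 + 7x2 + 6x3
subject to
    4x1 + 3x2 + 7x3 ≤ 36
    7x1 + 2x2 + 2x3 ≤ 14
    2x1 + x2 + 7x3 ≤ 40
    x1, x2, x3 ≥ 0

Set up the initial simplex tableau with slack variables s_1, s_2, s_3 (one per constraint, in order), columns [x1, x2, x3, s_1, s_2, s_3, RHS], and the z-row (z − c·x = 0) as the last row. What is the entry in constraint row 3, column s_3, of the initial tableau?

Slack s_3 belongs to constraint 3; its column is the unit vector e_3, so the entry in row 3 is 1.

1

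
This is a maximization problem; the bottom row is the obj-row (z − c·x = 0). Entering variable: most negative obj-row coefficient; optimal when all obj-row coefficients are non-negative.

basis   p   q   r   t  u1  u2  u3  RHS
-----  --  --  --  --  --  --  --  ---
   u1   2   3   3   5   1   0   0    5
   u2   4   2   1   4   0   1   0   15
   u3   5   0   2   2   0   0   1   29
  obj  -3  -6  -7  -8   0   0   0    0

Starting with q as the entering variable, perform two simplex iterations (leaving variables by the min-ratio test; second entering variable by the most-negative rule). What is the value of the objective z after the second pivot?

35/3

Ratio test on column q — row 1: 5/3 = 5/3; row 2: 15/2 = 15/2; row 3: entry 0 ≤ 0. Minimum is 5/3 at row 1 (u1 leaves); pivot element 3.
Pivot on row 1; the obj-row RHS becomes 0 − (-6)·(5/3) = 10.
Next entering variable (most negative obj-row entry -1): r.
Ratio test on column r — row 1: (5/3)/1 = 5/3; row 2: entry -1 ≤ 0; row 3: 29/2 = 29/2. Minimum is 5/3 at row 1 (q leaves); pivot element 1.
After the second pivot the obj-row RHS is 10 − (-1)·(5/3) = 35/3.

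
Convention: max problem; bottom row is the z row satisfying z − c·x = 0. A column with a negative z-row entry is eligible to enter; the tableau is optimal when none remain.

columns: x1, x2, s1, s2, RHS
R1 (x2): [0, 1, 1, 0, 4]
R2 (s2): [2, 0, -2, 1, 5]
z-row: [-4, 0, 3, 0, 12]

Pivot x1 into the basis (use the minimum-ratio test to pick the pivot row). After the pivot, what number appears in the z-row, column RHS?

Ratio test on column x1 — row 1: entry 0 ≤ 0; row 2: 5/2 = 5/2. Minimum is 5/2 at row 2 (s2 leaves); pivot element 2.
Divide row 2 by 2; eliminate column x1 from the other rows.
z-row update in column RHS: 12 − (-4)·(5/2) = 22.

22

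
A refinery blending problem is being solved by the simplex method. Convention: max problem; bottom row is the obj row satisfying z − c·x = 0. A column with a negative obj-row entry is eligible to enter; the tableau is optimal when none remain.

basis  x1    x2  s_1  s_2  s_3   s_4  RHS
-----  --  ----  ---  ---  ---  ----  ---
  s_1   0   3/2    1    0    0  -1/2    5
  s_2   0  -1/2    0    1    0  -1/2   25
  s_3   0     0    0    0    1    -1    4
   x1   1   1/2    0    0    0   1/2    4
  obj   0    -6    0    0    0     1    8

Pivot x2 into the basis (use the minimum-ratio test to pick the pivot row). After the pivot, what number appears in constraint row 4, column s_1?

-1/3

Ratio test on column x2 — row 1: 5/(3/2) = 10/3; row 2: entry -1/2 ≤ 0; row 3: entry 0 ≤ 0; row 4: 4/(1/2) = 8. Minimum is 10/3 at row 1 (s_1 leaves); pivot element 3/2.
Divide row 1 by 3/2; eliminate column x2 from the other rows.
Row 4 update in column s_1: 0 − (1/2)·(2/3) = -1/3.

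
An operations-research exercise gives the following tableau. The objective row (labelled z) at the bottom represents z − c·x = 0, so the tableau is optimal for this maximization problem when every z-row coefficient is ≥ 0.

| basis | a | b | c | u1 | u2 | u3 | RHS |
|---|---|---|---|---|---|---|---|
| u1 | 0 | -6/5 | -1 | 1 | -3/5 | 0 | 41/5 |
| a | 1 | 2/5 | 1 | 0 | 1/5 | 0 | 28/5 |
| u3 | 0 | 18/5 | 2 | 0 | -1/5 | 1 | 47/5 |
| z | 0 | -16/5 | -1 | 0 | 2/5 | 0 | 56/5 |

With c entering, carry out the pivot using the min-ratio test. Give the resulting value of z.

Ratio test on column c — row 1: entry -1 ≤ 0; row 2: (28/5)/1 = 28/5; row 3: (47/5)/2 = 47/10. Minimum is 47/10 at row 3 (u3 leaves); pivot element 2.
Pivot on row 3; the z-row RHS becomes 56/5 − (-1)·(47/10) = 159/10.

159/10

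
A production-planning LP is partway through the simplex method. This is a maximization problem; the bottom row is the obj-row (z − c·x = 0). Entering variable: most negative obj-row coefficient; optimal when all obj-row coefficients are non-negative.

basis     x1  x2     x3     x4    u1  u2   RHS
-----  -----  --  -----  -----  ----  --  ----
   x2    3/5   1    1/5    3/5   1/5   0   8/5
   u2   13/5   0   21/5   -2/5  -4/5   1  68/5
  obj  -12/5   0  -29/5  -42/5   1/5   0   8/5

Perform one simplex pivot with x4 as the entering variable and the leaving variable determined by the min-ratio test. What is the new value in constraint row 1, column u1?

Ratio test on column x4 — row 1: (8/5)/(3/5) = 8/3; row 2: entry -2/5 ≤ 0. Minimum is 8/3 at row 1 (x2 leaves); pivot element 3/5.
Divide row 1 by 3/5; eliminate column x4 from the other rows.
In the new row 1, the u1 entry is the old entry divided by the pivot: (1/5)/(3/5) = 1/3.

1/3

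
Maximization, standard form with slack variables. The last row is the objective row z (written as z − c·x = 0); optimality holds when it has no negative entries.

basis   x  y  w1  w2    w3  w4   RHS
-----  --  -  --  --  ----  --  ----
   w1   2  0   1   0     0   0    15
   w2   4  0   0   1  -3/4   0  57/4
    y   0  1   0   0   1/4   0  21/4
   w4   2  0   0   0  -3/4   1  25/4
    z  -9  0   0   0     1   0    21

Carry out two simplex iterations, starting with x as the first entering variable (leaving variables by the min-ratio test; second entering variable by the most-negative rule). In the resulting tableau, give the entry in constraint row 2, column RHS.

7/3

Ratio test on column x — row 1: 15/2 = 15/2; row 2: (57/4)/4 = 57/16; row 3: entry 0 ≤ 0; row 4: (25/4)/2 = 25/8. Minimum is 25/8 at row 4 (w4 leaves); pivot element 2.
Divide row 4 by 2; eliminate column x from the other rows.
Second iteration: most negative z-row entry is -19/8 in column w3, so w3 enters.
Ratio test on column w3 — row 1: (35/4)/(3/4) = 35/3; row 2: (7/4)/(3/4) = 7/3; row 3: (21/4)/(1/4) = 21; row 4: entry -3/8 ≤ 0. Minimum is 7/3 at row 2 (w2 leaves); pivot element 3/4.
Divide row 2 by 3/4; eliminate column w3 from the other rows.
After both pivots, the entry at constraint row 2, column RHS is 7/3.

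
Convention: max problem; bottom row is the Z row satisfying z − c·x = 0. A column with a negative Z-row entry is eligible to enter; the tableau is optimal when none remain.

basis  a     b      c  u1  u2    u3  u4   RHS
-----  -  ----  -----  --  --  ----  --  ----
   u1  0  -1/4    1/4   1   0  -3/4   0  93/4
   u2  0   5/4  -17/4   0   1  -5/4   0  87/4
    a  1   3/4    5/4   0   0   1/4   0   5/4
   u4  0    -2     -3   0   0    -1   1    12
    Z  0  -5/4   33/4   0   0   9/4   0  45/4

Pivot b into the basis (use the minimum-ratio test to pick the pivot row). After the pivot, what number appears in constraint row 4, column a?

Ratio test on column b — row 1: entry -1/4 ≤ 0; row 2: (87/4)/(5/4) = 87/5; row 3: (5/4)/(3/4) = 5/3; row 4: entry -2 ≤ 0. Minimum is 5/3 at row 3 (a leaves); pivot element 3/4.
Divide row 3 by 3/4; eliminate column b from the other rows.
Row 4 update in column a: 0 − (-2)·(4/3) = 8/3.

8/3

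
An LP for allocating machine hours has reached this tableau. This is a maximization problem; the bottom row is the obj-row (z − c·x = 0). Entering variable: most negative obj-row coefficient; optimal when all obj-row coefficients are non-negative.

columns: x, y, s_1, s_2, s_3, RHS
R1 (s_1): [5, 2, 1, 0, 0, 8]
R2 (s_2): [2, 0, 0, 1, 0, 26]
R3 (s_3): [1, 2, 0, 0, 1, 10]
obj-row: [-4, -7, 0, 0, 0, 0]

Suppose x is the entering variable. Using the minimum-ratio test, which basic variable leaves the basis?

Column x entries and ratios — s_1: 8/5 = 8/5; s_2: 26/2 = 13; s_3: 10/1 = 10.
Smallest ratio is 8/5 in the row of s_1, so s_1 leaves.

s_1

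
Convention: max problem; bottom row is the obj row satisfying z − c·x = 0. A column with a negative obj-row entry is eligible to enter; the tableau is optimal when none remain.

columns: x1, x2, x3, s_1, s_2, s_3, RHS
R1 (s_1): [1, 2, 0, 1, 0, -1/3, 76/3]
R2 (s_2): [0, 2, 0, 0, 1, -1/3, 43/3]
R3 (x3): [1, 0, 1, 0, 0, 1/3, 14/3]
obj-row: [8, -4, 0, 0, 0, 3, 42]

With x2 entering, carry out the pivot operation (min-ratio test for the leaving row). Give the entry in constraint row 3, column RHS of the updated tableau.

14/3

Ratio test on column x2 — row 1: (76/3)/2 = 38/3; row 2: (43/3)/2 = 43/6; row 3: entry 0 ≤ 0. Minimum is 43/6 at row 2 (s_2 leaves); pivot element 2.
Divide row 2 by 2; eliminate column x2 from the other rows.
Row 3 update in column RHS: 14/3 − 0·(43/6) = 14/3.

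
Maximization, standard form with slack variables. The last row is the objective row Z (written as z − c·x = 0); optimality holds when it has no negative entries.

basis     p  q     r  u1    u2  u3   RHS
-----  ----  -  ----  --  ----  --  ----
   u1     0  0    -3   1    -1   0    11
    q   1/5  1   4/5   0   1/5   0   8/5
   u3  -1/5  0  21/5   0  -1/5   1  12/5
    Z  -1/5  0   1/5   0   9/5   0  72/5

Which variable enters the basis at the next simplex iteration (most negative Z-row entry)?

p

Negative Z-row entries: p: -1/5.
The most negative is -1/5 in column p, so p enters.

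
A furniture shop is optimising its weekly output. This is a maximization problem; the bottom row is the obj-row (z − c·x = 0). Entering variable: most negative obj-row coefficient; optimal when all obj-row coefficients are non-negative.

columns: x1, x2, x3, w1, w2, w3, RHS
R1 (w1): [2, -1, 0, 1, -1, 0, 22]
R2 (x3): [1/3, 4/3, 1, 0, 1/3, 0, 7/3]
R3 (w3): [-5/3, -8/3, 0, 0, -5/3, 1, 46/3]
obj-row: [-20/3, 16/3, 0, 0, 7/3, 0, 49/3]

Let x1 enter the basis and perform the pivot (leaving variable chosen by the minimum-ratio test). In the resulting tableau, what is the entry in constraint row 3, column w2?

Ratio test on column x1 — row 1: 22/2 = 11; row 2: (7/3)/(1/3) = 7; row 3: entry -5/3 ≤ 0. Minimum is 7 at row 2 (x3 leaves); pivot element 1/3.
Divide row 2 by 1/3; eliminate column x1 from the other rows.
Row 3 update in column w2: -5/3 − (-5/3)·1 = 0.

0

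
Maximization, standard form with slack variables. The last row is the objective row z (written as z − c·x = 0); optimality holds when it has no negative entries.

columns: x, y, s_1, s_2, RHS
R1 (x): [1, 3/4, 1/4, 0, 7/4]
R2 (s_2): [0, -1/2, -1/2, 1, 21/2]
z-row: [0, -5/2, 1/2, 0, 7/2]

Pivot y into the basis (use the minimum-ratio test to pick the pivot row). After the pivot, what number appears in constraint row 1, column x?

Ratio test on column y — row 1: (7/4)/(3/4) = 7/3; row 2: entry -1/2 ≤ 0. Minimum is 7/3 at row 1 (x leaves); pivot element 3/4.
Divide row 1 by 3/4; eliminate column y from the other rows.
In the new row 1, the x entry is the old entry divided by the pivot: 1/(3/4) = 4/3.

4/3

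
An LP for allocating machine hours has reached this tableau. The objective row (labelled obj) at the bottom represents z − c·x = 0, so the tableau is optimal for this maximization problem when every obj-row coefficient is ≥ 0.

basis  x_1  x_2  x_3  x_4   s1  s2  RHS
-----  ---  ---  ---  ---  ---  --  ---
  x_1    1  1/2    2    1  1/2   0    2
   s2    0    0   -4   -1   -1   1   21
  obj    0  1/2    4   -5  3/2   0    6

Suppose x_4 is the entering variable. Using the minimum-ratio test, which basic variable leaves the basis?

x_1

Column x_4 entries and ratios — x_1: 2/1 = 2; s2: -1 ≤ 0, skip.
Smallest ratio is 2 in the row of x_1, so x_1 leaves.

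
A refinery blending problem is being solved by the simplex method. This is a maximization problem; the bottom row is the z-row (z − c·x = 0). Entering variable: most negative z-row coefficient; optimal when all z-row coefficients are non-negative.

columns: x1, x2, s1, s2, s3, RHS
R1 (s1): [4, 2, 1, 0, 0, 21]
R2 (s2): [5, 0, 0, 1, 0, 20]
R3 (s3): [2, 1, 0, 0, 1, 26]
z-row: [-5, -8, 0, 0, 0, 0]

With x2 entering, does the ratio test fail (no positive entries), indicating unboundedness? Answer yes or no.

no

Column x2 has positive entries in row(s) 1, 3, so the ratio test bounds it — not unbounded.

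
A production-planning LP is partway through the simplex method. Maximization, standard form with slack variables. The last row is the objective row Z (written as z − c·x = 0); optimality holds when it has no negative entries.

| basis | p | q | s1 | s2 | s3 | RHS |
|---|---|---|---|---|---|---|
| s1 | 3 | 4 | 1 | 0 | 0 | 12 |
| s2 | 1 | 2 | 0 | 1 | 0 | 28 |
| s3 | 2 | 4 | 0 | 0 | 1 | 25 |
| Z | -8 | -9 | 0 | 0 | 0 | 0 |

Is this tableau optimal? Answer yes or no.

The Z-row has a negative entry -9 in column q, so it is not optimal.

no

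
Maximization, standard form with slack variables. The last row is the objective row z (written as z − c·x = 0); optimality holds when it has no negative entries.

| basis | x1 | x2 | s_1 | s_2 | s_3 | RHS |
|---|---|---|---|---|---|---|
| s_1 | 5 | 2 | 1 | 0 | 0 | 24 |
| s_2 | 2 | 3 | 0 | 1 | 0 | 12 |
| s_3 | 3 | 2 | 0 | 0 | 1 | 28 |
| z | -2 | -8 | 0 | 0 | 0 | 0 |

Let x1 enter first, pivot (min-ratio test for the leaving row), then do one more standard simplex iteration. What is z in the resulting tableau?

Ratio test on column x1 — row 1: 24/5 = 24/5; row 2: 12/2 = 6; row 3: 28/3 = 28/3. Minimum is 24/5 at row 1 (s_1 leaves); pivot element 5.
Pivot on row 1; the z-row RHS becomes 0 − (-2)·(24/5) = 48/5.
Next entering variable (most negative z-row entry -36/5): x2.
Ratio test on column x2 — row 1: (24/5)/(2/5) = 12; row 2: (12/5)/(11/5) = 12/11; row 3: (68/5)/(4/5) = 17. Minimum is 12/11 at row 2 (s_2 leaves); pivot element 11/5.
After the second pivot the z-row RHS is 48/5 − (-36/5)·(12/11) = 192/11.

192/11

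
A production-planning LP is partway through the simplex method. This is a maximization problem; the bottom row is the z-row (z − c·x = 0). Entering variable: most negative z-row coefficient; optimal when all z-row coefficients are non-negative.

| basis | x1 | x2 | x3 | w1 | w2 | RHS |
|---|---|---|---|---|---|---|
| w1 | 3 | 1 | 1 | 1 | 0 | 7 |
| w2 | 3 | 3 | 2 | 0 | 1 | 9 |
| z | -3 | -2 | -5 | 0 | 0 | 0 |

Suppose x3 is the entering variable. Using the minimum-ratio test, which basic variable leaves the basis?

Column x3 entries and ratios — w1: 7/1 = 7; w2: 9/2 = 9/2.
Smallest ratio is 9/2 in the row of w2, so w2 leaves.

w2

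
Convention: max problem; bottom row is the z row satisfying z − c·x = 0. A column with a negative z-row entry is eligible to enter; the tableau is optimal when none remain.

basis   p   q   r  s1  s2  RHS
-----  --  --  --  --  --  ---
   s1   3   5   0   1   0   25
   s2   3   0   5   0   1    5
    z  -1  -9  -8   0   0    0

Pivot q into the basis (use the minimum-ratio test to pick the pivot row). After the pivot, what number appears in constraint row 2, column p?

Ratio test on column q — row 1: 25/5 = 5; row 2: entry 0 ≤ 0. Minimum is 5 at row 1 (s1 leaves); pivot element 5.
Divide row 1 by 5; eliminate column q from the other rows.
Row 2 update in column p: 3 − 0·(3/5) = 3.

3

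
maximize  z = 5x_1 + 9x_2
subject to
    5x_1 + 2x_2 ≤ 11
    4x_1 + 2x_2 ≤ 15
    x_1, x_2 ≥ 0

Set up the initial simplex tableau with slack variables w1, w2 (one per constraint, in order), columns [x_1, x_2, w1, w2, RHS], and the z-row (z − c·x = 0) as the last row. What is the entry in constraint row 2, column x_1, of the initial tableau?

Constraint 2 has coefficient 4 on x_1.

4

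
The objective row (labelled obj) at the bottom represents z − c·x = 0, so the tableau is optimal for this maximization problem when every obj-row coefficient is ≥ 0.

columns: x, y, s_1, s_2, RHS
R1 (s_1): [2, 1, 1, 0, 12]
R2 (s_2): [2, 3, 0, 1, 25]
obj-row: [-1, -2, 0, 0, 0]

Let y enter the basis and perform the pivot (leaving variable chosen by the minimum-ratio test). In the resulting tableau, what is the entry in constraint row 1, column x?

4/3

Ratio test on column y — row 1: 12/1 = 12; row 2: 25/3 = 25/3. Minimum is 25/3 at row 2 (s_2 leaves); pivot element 3.
Divide row 2 by 3; eliminate column y from the other rows.
Row 1 update in column x: 2 − 1·(2/3) = 4/3.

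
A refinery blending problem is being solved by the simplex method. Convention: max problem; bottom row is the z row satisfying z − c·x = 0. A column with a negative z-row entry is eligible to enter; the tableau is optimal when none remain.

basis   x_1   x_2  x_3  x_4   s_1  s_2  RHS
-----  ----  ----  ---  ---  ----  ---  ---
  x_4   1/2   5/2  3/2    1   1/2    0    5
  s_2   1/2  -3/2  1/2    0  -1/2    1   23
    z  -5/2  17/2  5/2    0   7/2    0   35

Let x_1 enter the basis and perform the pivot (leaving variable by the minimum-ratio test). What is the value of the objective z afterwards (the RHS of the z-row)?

60

Ratio test on column x_1 — row 1: 5/(1/2) = 10; row 2: 23/(1/2) = 46. Minimum is 10 at row 1 (x_4 leaves); pivot element 1/2.
Pivot on row 1; the z-row RHS becomes 35 − (-5/2)·10 = 60.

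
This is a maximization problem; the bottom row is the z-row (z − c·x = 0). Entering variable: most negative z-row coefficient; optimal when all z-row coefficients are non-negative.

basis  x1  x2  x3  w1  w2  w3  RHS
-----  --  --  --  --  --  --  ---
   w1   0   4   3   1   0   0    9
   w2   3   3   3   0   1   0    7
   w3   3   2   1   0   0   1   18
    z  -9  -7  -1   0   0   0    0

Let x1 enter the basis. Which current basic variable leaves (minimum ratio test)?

Column x1 entries and ratios — w1: 0 ≤ 0, skip; w2: 7/3 = 7/3; w3: 18/3 = 6.
Smallest ratio is 7/3 in the row of w2, so w2 leaves.

w2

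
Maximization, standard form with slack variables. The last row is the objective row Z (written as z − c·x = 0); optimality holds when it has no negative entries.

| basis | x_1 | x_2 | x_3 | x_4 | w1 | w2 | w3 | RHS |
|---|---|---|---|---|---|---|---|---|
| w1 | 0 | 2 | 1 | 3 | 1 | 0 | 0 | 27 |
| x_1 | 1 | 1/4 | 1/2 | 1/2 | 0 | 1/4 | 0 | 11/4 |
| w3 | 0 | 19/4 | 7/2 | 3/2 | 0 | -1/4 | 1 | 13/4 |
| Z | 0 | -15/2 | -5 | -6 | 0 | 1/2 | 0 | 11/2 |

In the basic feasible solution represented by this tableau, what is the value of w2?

0

w2 is not in the basis, so in the current basic feasible solution w2 = 0.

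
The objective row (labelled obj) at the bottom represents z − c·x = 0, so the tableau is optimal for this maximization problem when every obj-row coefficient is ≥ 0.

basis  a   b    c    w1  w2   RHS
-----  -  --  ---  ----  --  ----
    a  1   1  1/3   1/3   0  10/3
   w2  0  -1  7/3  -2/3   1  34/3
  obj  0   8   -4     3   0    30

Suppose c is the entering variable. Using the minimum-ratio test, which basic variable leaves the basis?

Column c entries and ratios — a: (10/3)/(1/3) = 10; w2: (34/3)/(7/3) = 34/7.
Smallest ratio is 34/7 in the row of w2, so w2 leaves.

w2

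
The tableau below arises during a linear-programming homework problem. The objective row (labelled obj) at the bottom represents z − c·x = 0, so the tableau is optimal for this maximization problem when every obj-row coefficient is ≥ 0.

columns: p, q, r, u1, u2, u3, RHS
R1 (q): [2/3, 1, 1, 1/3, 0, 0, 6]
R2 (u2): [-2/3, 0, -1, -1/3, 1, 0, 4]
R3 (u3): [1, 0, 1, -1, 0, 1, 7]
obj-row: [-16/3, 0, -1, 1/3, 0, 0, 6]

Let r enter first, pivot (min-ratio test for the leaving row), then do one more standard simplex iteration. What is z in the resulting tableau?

26

Ratio test on column r — row 1: 6/1 = 6; row 2: entry -1 ≤ 0; row 3: 7/1 = 7. Minimum is 6 at row 1 (q leaves); pivot element 1.
Pivot on row 1; the obj-row RHS becomes 6 − (-1)·6 = 12.
Next entering variable (most negative obj-row entry -14/3): p.
Ratio test on column p — row 1: 6/(2/3) = 9; row 2: entry 0 ≤ 0; row 3: 1/(1/3) = 3. Minimum is 3 at row 3 (u3 leaves); pivot element 1/3.
After the second pivot the obj-row RHS is 12 − (-14/3)·3 = 26.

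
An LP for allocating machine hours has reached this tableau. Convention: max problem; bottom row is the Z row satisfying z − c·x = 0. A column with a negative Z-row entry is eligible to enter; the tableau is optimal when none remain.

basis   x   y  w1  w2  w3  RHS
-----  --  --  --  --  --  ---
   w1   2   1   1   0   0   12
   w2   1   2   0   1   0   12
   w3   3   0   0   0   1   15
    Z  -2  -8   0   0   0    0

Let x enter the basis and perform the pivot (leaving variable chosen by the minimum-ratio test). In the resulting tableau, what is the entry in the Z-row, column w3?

2/3

Ratio test on column x — row 1: 12/2 = 6; row 2: 12/1 = 12; row 3: 15/3 = 5. Minimum is 5 at row 3 (w3 leaves); pivot element 3.
Divide row 3 by 3; eliminate column x from the other rows.
Z-row update in column w3: 0 − (-2)·(1/3) = 2/3.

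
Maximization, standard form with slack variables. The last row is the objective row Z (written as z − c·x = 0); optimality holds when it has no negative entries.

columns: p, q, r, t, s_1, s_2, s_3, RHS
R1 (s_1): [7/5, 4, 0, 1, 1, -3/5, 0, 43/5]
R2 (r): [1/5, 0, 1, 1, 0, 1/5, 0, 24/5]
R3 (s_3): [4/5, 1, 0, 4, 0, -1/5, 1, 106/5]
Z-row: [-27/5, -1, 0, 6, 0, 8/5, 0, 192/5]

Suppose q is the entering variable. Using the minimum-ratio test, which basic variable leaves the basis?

Column q entries and ratios — s_1: (43/5)/4 = 43/20; r: 0 ≤ 0, skip; s_3: (106/5)/1 = 106/5.
Smallest ratio is 43/20 in the row of s_1, so s_1 leaves.

s_1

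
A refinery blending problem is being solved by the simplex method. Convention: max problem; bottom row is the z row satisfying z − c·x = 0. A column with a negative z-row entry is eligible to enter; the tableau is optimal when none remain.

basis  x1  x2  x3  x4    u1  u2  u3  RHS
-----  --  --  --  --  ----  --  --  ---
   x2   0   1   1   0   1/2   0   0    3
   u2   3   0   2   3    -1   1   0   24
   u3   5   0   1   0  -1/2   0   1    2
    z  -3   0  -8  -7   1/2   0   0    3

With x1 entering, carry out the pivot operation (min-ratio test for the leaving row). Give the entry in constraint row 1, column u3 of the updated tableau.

0

Ratio test on column x1 — row 1: entry 0 ≤ 0; row 2: 24/3 = 8; row 3: 2/5 = 2/5. Minimum is 2/5 at row 3 (u3 leaves); pivot element 5.
Divide row 3 by 5; eliminate column x1 from the other rows.
Row 1 update in column u3: 0 − 0·(1/5) = 0.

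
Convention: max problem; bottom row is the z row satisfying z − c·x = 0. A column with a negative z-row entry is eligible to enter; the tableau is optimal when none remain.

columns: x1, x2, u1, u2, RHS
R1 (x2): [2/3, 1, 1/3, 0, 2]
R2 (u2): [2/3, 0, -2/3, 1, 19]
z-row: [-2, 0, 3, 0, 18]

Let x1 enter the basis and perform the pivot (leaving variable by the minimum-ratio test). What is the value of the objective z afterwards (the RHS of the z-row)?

Ratio test on column x1 — row 1: 2/(2/3) = 3; row 2: 19/(2/3) = 57/2. Minimum is 3 at row 1 (x2 leaves); pivot element 2/3.
Pivot on row 1; the z-row RHS becomes 18 − (-2)·3 = 24.

24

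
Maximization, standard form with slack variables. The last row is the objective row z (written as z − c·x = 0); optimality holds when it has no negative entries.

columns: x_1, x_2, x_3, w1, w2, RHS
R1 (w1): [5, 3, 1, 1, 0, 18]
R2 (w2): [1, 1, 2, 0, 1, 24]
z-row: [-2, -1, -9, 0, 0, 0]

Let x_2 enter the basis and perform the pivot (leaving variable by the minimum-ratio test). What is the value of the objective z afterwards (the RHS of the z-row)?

6

Ratio test on column x_2 — row 1: 18/3 = 6; row 2: 24/1 = 24. Minimum is 6 at row 1 (w1 leaves); pivot element 3.
Pivot on row 1; the z-row RHS becomes 0 − (-1)·6 = 6.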